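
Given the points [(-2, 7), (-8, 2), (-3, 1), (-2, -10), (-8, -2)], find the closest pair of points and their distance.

Computing all pairwise distances among 5 points:

d((-2, 7), (-8, 2)) = 7.8102
d((-2, 7), (-3, 1)) = 6.0828
d((-2, 7), (-2, -10)) = 17.0
d((-2, 7), (-8, -2)) = 10.8167
d((-8, 2), (-3, 1)) = 5.099
d((-8, 2), (-2, -10)) = 13.4164
d((-8, 2), (-8, -2)) = 4.0 <-- minimum
d((-3, 1), (-2, -10)) = 11.0454
d((-3, 1), (-8, -2)) = 5.831
d((-2, -10), (-8, -2)) = 10.0

Closest pair: (-8, 2) and (-8, -2) with distance 4.0

The closest pair is (-8, 2) and (-8, -2) with Euclidean distance 4.0. For 5 points, brute-force pairwise comparison is shown above. For large n, the divide-and-conquer algorithm (sort by x, recurse on halves, check the dividing strip) achieves O(n log n).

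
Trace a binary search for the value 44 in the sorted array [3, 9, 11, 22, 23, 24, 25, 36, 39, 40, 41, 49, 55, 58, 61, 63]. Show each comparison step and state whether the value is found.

Binary search for 44 in [3, 9, 11, 22, 23, 24, 25, 36, 39, 40, 41, 49, 55, 58, 61, 63]:

lo=0, hi=15, mid=7, arr[mid]=36 -> 36 < 44, search right half
lo=8, hi=15, mid=11, arr[mid]=49 -> 49 > 44, search left half
lo=8, hi=10, mid=9, arr[mid]=40 -> 40 < 44, search right half
lo=10, hi=10, mid=10, arr[mid]=41 -> 41 < 44, search right half
lo=11 > hi=10, target 44 not found

Binary search determines that 44 is not in the array after 4 comparisons. The search space was exhausted without finding the target.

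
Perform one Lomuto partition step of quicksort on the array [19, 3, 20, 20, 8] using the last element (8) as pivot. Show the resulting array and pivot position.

Lomuto partition with pivot = 8:

Initial array: [19, 3, 20, 20, 8]

arr[0]=19 > 8: no swap
arr[1]=3 <= 8: swap with position 0, array becomes [3, 19, 20, 20, 8]
arr[2]=20 > 8: no swap
arr[3]=20 > 8: no swap

Place pivot at position 1: [3, 8, 20, 20, 19]
Pivot position: 1

After partitioning with pivot 8, the array becomes [3, 8, 20, 20, 19]. The pivot is placed at index 1. All elements to the left of the pivot are <= 8, and all elements to the right are > 8.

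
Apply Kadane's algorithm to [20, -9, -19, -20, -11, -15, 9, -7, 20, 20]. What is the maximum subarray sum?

Using Kadane's algorithm on [20, -9, -19, -20, -11, -15, 9, -7, 20, 20]:

Scanning through the array:
Position 1 (value -9): max_ending_here = 11, max_so_far = 20
Position 2 (value -19): max_ending_here = -8, max_so_far = 20
Position 3 (value -20): max_ending_here = -20, max_so_far = 20
Position 4 (value -11): max_ending_here = -11, max_so_far = 20
Position 5 (value -15): max_ending_here = -15, max_so_far = 20
Position 6 (value 9): max_ending_here = 9, max_so_far = 20
Position 7 (value -7): max_ending_here = 2, max_so_far = 20
Position 8 (value 20): max_ending_here = 22, max_so_far = 22
Position 9 (value 20): max_ending_here = 42, max_so_far = 42

Maximum subarray: [9, -7, 20, 20]
Maximum sum: 42

The maximum subarray is [9, -7, 20, 20] with sum 42. This subarray runs from index 6 to index 9.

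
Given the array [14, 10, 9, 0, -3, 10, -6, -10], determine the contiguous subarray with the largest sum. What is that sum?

Using Kadane's algorithm on [14, 10, 9, 0, -3, 10, -6, -10]:

Scanning through the array:
Position 1 (value 10): max_ending_here = 24, max_so_far = 24
Position 2 (value 9): max_ending_here = 33, max_so_far = 33
Position 3 (value 0): max_ending_here = 33, max_so_far = 33
Position 4 (value -3): max_ending_here = 30, max_so_far = 33
Position 5 (value 10): max_ending_here = 40, max_so_far = 40
Position 6 (value -6): max_ending_here = 34, max_so_far = 40
Position 7 (value -10): max_ending_here = 24, max_so_far = 40

Maximum subarray: [14, 10, 9, 0, -3, 10]
Maximum sum: 40

The maximum subarray is [14, 10, 9, 0, -3, 10] with sum 40. This subarray runs from index 0 to index 5.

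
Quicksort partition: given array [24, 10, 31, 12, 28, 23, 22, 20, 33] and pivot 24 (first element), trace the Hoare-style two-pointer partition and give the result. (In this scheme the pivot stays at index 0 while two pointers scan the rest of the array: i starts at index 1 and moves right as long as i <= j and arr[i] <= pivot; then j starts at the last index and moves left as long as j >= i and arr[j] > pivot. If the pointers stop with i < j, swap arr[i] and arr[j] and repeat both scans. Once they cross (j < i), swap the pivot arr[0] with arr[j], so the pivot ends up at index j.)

Hoare-style two-pointer partition with pivot = 24:

Initial array: [24, 10, 31, 12, 28, 23, 22, 20, 33]

Pointers start at i = 1, j = 8.
i stops at index 2 (arr[2]=31 > 24), j stops at index 7 (arr[7]=20 <= 24): swap arr[2] and arr[7], array becomes [24, 10, 20, 12, 28, 23, 22, 31, 33]
i stops at index 4 (arr[4]=28 > 24), j stops at index 6 (arr[6]=22 <= 24): swap arr[4] and arr[6], array becomes [24, 10, 20, 12, 22, 23, 28, 31, 33]
i ends at 6, j ends at 5: the pointers have crossed (j < i), so scanning stops.

Swap pivot arr[0] with arr[5] to place pivot at position 5: [23, 10, 20, 12, 22, 24, 28, 31, 33]
Pivot position: 5

After partitioning with pivot 24, the array becomes [23, 10, 20, 12, 22, 24, 28, 31, 33]. The pivot is placed at index 5. All elements to the left of the pivot are <= 24, and all elements to the right are > 24.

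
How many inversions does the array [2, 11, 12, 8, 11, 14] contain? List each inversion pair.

Finding inversions in [2, 11, 12, 8, 11, 14]:

(1, 3): arr[1]=11 > arr[3]=8
(2, 3): arr[2]=12 > arr[3]=8
(2, 4): arr[2]=12 > arr[4]=11

Total inversions: 3

The array has 3 inversion(s): (1,3), (2,3), (2,4). Each pair (i,j) satisfies i < j and arr[i] > arr[j].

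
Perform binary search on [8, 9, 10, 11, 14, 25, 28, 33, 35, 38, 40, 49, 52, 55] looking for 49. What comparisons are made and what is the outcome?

Binary search for 49 in [8, 9, 10, 11, 14, 25, 28, 33, 35, 38, 40, 49, 52, 55]:

lo=0, hi=13, mid=6, arr[mid]=28 -> 28 < 49, search right half
lo=7, hi=13, mid=10, arr[mid]=40 -> 40 < 49, search right half
lo=11, hi=13, mid=12, arr[mid]=52 -> 52 > 49, search left half
lo=11, hi=11, mid=11, arr[mid]=49 -> Found target at index 11!

Binary search finds 49 at index 11 after 4 comparisons. The search repeatedly halves the search space by comparing with the middle element.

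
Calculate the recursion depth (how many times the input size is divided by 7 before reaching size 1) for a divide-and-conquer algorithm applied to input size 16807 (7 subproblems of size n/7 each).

For divide and conquer with division factor 7:

Problem sizes at each level:
Level 0: 16807
Level 1: 2401
Level 2: 343
Level 3: 49
Level 4: 7
Level 5: 1

The root is level 0 and the size-1 base case is level 5 (the tree spans levels 0 through 5, i.e. 6 levels counting the root), so the depth is the number of divisions: log_7(16807) = 5

The recursion tree depth is log_7(16807) = 5. At each level, the problem size is divided by 7, so it takes 5 divisions to reduce to a base case of size 1. The algorithm makes 7 recursive calls at each level.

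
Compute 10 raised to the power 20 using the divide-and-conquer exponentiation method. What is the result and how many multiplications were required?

Computing 10^20 by squaring (build up from 10^1; each line after the first costs one multiplication):

10^1 = 10
10^2 = (10^1)^2 = 10^2 = 100
10^4 = (10^2)^2 = 100^2 = 10000
10^5 = 10 * 10^4 = 10 * 10000 = 100000
10^10 = (10^5)^2 = 100000^2 = 10000000000
10^20 = (10^10)^2 = 10000000000^2 = 100000000000000000000

Result: 100000000000000000000
Multiplications needed: 5 (5 lines after 10^1)

10^20 = 100000000000000000000. Using exponentiation by squaring, this requires 5 multiplications. The key idea: if the exponent is even, square the half-power; if odd, multiply by the base once.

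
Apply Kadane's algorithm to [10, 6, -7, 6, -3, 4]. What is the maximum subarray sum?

Using Kadane's algorithm on [10, 6, -7, 6, -3, 4]:

Scanning through the array:
Position 1 (value 6): max_ending_here = 16, max_so_far = 16
Position 2 (value -7): max_ending_here = 9, max_so_far = 16
Position 3 (value 6): max_ending_here = 15, max_so_far = 16
Position 4 (value -3): max_ending_here = 12, max_so_far = 16
Position 5 (value 4): max_ending_here = 16, max_so_far = 16

Maximum subarray: [10, 6]
Maximum sum: 16

The maximum subarray is [10, 6] with sum 16. This subarray runs from index 0 to index 1.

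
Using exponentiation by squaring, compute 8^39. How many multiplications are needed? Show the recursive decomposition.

Computing 8^39 by squaring (build up from 8^1; each line after the first costs one multiplication):

8^1 = 8
8^2 = (8^1)^2 = 8^2 = 64
8^4 = (8^2)^2 = 64^2 = 4096
8^8 = (8^4)^2 = 4096^2 = 16777216
8^9 = 8 * 8^8 = 8 * 16777216 = 134217728
8^18 = (8^9)^2 = 134217728^2 = 18014398509481984
8^19 = 8 * 8^18 = 8 * 18014398509481984 = 144115188075855872
8^38 = (8^19)^2 = 144115188075855872^2 = 20769187434139310514121985316880384
8^39 = 8 * 8^38 = 8 * 20769187434139310514121985316880384 = 166153499473114484112975882535043072

Result: 166153499473114484112975882535043072
Multiplications needed: 8 (8 lines after 8^1)

8^39 = 166153499473114484112975882535043072. Using exponentiation by squaring, this requires 8 multiplications. The key idea: if the exponent is even, square the half-power; if odd, multiply by the base once.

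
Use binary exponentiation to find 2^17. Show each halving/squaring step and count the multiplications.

Computing 2^17 by squaring (build up from 2^1; each line after the first costs one multiplication):

2^1 = 2
2^2 = (2^1)^2 = 2^2 = 4
2^4 = (2^2)^2 = 4^2 = 16
2^8 = (2^4)^2 = 16^2 = 256
2^16 = (2^8)^2 = 256^2 = 65536
2^17 = 2 * 2^16 = 2 * 65536 = 131072

Result: 131072
Multiplications needed: 5 (5 lines after 2^1)

2^17 = 131072. Using exponentiation by squaring, this requires 5 multiplications. The key idea: if the exponent is even, square the half-power; if odd, multiply by the base once.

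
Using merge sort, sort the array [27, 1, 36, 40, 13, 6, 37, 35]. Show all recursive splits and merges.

Merge sort trace:

Split: [27, 1, 36, 40, 13, 6, 37, 35] -> [27, 1, 36, 40] and [13, 6, 37, 35]
  Split: [27, 1, 36, 40] -> [27, 1] and [36, 40]
    Split: [27, 1] -> [27] and [1]
    Merge: [27] + [1] -> [1, 27]
    Split: [36, 40] -> [36] and [40]
    Merge: [36] + [40] -> [36, 40]
  Merge: [1, 27] + [36, 40] -> [1, 27, 36, 40]
  Split: [13, 6, 37, 35] -> [13, 6] and [37, 35]
    Split: [13, 6] -> [13] and [6]
    Merge: [13] + [6] -> [6, 13]
    Split: [37, 35] -> [37] and [35]
    Merge: [37] + [35] -> [35, 37]
  Merge: [6, 13] + [35, 37] -> [6, 13, 35, 37]
Merge: [1, 27, 36, 40] + [6, 13, 35, 37] -> [1, 6, 13, 27, 35, 36, 37, 40]

Final sorted array: [1, 6, 13, 27, 35, 36, 37, 40]

The merge sort proceeds by recursively splitting the array and merging sorted halves.
After all merges, the sorted array is [1, 6, 13, 27, 35, 36, 37, 40].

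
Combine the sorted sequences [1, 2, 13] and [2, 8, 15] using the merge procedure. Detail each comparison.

Merging process:

Compare 1 vs 2: take 1 from left. Merged: [1]
Compare 2 vs 2: take 2 from left. Merged: [1, 2]
Compare 13 vs 2: take 2 from right. Merged: [1, 2, 2]
Compare 13 vs 8: take 8 from right. Merged: [1, 2, 2, 8]
Compare 13 vs 15: take 13 from left. Merged: [1, 2, 2, 8, 13]
Append remaining from right: [15]. Merged: [1, 2, 2, 8, 13, 15]

Final merged array: [1, 2, 2, 8, 13, 15]
Total comparisons: 5

The merged array is [1, 2, 2, 8, 13, 15], requiring 5 comparisons. The merge step runs in O(n) time where n is the total number of elements.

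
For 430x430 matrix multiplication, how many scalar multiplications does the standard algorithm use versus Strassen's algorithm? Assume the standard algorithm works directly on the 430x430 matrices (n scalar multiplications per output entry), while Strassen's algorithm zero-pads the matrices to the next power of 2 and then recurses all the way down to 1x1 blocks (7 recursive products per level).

Matrix multiplication for 430x430 matrices:

Strassen's algorithm requires power-of-2 dimensions. Pad 430x430 to 512x512 (next power of 2).

Standard algorithm: 430^3 = 79507000 multiplications
Strassen's algorithm: 7^(log2(512)) = 7^9 = 40353607 multiplications
Savings: 79507000 - 40353607 = 39153393 multiplications

Standard: 79507000 multiplications (430^3). Strassen: 40353607 multiplications (7^9, after padding to 512x512). Strassen reduces 8 recursive multiplications to 7 at each level.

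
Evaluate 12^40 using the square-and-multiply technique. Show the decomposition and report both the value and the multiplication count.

Computing 12^40 by squaring (build up from 12^1; each line after the first costs one multiplication):

12^1 = 12
12^2 = (12^1)^2 = 12^2 = 144
12^4 = (12^2)^2 = 144^2 = 20736
12^5 = 12 * 12^4 = 12 * 20736 = 248832
12^10 = (12^5)^2 = 248832^2 = 61917364224
12^20 = (12^10)^2 = 61917364224^2 = 3833759992447475122176
12^40 = (12^20)^2 = 3833759992447475122176^2 = 14697715679690864505827555550150426126974976

Result: 14697715679690864505827555550150426126974976
Multiplications needed: 6 (6 lines after 12^1)

12^40 = 14697715679690864505827555550150426126974976. Using exponentiation by squaring, this requires 6 multiplications. The key idea: if the exponent is even, square the half-power; if odd, multiply by the base once.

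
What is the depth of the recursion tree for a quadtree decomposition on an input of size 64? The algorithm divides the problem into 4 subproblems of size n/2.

For divide and conquer with division factor 2:

Problem sizes at each level:
Level 0: 64
Level 1: 32
Level 2: 16
Level 3: 8
Level 4: 4
Level 5: 2
Level 6: 1

The root is level 0 and the size-1 base case is level 6 (the tree spans levels 0 through 6, i.e. 7 levels counting the root), so the depth is the number of divisions: log_2(64) = 6

The recursion tree depth is log_2(64) = 6. At each level, the problem size is divided by 2, so it takes 6 divisions to reduce to a base case of size 1. The algorithm makes 4 recursive calls at each level.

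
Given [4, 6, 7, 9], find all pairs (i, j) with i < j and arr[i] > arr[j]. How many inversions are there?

Finding inversions in [4, 6, 7, 9]:


Total inversions: 0

The array has 0 inversions. It is already sorted.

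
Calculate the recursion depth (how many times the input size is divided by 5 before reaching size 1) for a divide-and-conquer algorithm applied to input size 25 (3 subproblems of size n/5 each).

For divide and conquer with division factor 5:

Problem sizes at each level:
Level 0: 25
Level 1: 5
Level 2: 1

The root is level 0 and the size-1 base case is level 2 (the tree spans levels 0 through 2, i.e. 3 levels counting the root), so the depth is the number of divisions: log_5(25) = 2

The recursion tree depth is log_5(25) = 2. At each level, the problem size is divided by 5, so it takes 2 divisions to reduce to a base case of size 1. The algorithm makes 3 recursive calls at each level.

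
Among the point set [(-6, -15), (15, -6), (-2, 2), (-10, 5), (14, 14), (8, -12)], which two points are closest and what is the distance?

Computing all pairwise distances among 6 points:

d((-6, -15), (15, -6)) = 22.8473
d((-6, -15), (-2, 2)) = 17.4642
d((-6, -15), (-10, 5)) = 20.3961
d((-6, -15), (14, 14)) = 35.2278
d((-6, -15), (8, -12)) = 14.3178
d((15, -6), (-2, 2)) = 18.7883
d((15, -6), (-10, 5)) = 27.313
d((15, -6), (14, 14)) = 20.025
d((15, -6), (8, -12)) = 9.2195
d((-2, 2), (-10, 5)) = 8.544 <-- minimum
d((-2, 2), (14, 14)) = 20.0
d((-2, 2), (8, -12)) = 17.2047
d((-10, 5), (14, 14)) = 25.632
d((-10, 5), (8, -12)) = 24.7588
d((14, 14), (8, -12)) = 26.6833

Closest pair: (-2, 2) and (-10, 5) with distance 8.544

The closest pair is (-2, 2) and (-10, 5) with Euclidean distance 8.544. For 6 points, brute-force pairwise comparison is shown above. For large n, the divide-and-conquer algorithm (sort by x, recurse on halves, check the dividing strip) achieves O(n log n).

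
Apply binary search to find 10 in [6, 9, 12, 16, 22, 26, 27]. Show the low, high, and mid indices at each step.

Binary search for 10 in [6, 9, 12, 16, 22, 26, 27]:

lo=0, hi=6, mid=3, arr[mid]=16 -> 16 > 10, search left half
lo=0, hi=2, mid=1, arr[mid]=9 -> 9 < 10, search right half
lo=2, hi=2, mid=2, arr[mid]=12 -> 12 > 10, search left half
lo=2 > hi=1, target 10 not found

Binary search determines that 10 is not in the array after 3 comparisons. The search space was exhausted without finding the target.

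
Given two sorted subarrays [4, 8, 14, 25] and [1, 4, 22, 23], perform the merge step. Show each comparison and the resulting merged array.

Merging process:

Compare 4 vs 1: take 1 from right. Merged: [1]
Compare 4 vs 4: take 4 from left. Merged: [1, 4]
Compare 8 vs 4: take 4 from right. Merged: [1, 4, 4]
Compare 8 vs 22: take 8 from left. Merged: [1, 4, 4, 8]
Compare 14 vs 22: take 14 from left. Merged: [1, 4, 4, 8, 14]
Compare 25 vs 22: take 22 from right. Merged: [1, 4, 4, 8, 14, 22]
Compare 25 vs 23: take 23 from right. Merged: [1, 4, 4, 8, 14, 22, 23]
Append remaining from left: [25]. Merged: [1, 4, 4, 8, 14, 22, 23, 25]

Final merged array: [1, 4, 4, 8, 14, 22, 23, 25]
Total comparisons: 7

The merged array is [1, 4, 4, 8, 14, 22, 23, 25], requiring 7 comparisons. The merge step runs in O(n) time where n is the total number of elements.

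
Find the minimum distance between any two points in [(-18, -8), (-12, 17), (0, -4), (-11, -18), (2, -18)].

Computing all pairwise distances among 5 points:

d((-18, -8), (-12, 17)) = 25.7099
d((-18, -8), (0, -4)) = 18.4391
d((-18, -8), (-11, -18)) = 12.2066 <-- minimum
d((-18, -8), (2, -18)) = 22.3607
d((-12, 17), (0, -4)) = 24.1868
d((-12, 17), (-11, -18)) = 35.0143
d((-12, 17), (2, -18)) = 37.6962
d((0, -4), (-11, -18)) = 17.8045
d((0, -4), (2, -18)) = 14.1421
d((-11, -18), (2, -18)) = 13.0

Closest pair: (-18, -8) and (-11, -18) with distance 12.2066

The closest pair is (-18, -8) and (-11, -18) with Euclidean distance 12.2066. For 5 points, brute-force pairwise comparison is shown above. For large n, the divide-and-conquer algorithm (sort by x, recurse on halves, check the dividing strip) achieves O(n log n).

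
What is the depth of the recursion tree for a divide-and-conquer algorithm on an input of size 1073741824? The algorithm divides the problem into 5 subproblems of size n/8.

For divide and conquer with division factor 8:

Problem sizes at each level:
Level 0: 1073741824
Level 1: 134217728
Level 2: 16777216
Level 3: 2097152
Level 4: 262144
Level 5: 32768
Level 6: 4096
Level 7: 512
Level 8: 64
Level 9: 8
Level 10: 1

The root is level 0 and the size-1 base case is level 10 (the tree spans levels 0 through 10, i.e. 11 levels counting the root), so the depth is the number of divisions: log_8(1073741824) = 10

The recursion tree depth is log_8(1073741824) = 10. At each level, the problem size is divided by 8, so it takes 10 divisions to reduce to a base case of size 1. The algorithm makes 5 recursive calls at each level.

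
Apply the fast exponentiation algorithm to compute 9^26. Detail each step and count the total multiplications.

Computing 9^26 by squaring (build up from 9^1; each line after the first costs one multiplication):

9^1 = 9
9^2 = (9^1)^2 = 9^2 = 81
9^3 = 9 * 9^2 = 9 * 81 = 729
9^6 = (9^3)^2 = 729^2 = 531441
9^12 = (9^6)^2 = 531441^2 = 282429536481
9^13 = 9 * 9^12 = 9 * 282429536481 = 2541865828329
9^26 = (9^13)^2 = 2541865828329^2 = 6461081889226673298932241

Result: 6461081889226673298932241
Multiplications needed: 6 (6 lines after 9^1)

9^26 = 6461081889226673298932241. Using exponentiation by squaring, this requires 6 multiplications. The key idea: if the exponent is even, square the half-power; if odd, multiply by the base once.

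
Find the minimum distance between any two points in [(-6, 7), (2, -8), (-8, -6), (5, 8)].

Computing all pairwise distances among 4 points:

d((-6, 7), (2, -8)) = 17.0
d((-6, 7), (-8, -6)) = 13.1529
d((-6, 7), (5, 8)) = 11.0454
d((2, -8), (-8, -6)) = 10.198 <-- minimum
d((2, -8), (5, 8)) = 16.2788
d((-8, -6), (5, 8)) = 19.105

Closest pair: (2, -8) and (-8, -6) with distance 10.198

The closest pair is (2, -8) and (-8, -6) with Euclidean distance 10.198. For 4 points, brute-force pairwise comparison is shown above. For large n, the divide-and-conquer algorithm (sort by x, recurse on halves, check the dividing strip) achieves O(n log n).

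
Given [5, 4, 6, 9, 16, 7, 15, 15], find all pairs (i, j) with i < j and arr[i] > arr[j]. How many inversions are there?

Finding inversions in [5, 4, 6, 9, 16, 7, 15, 15]:

(0, 1): arr[0]=5 > arr[1]=4
(3, 5): arr[3]=9 > arr[5]=7
(4, 5): arr[4]=16 > arr[5]=7
(4, 6): arr[4]=16 > arr[6]=15
(4, 7): arr[4]=16 > arr[7]=15

Total inversions: 5

The array has 5 inversion(s): (0,1), (3,5), (4,5), (4,6), (4,7). Each pair (i,j) satisfies i < j and arr[i] > arr[j].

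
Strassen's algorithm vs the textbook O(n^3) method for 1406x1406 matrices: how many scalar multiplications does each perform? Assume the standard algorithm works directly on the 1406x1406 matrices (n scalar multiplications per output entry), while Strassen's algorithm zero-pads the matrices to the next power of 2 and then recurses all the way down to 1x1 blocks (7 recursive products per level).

Matrix multiplication for 1406x1406 matrices:

Strassen's algorithm requires power-of-2 dimensions. Pad 1406x1406 to 2048x2048 (next power of 2).

Standard algorithm: 1406^3 = 2779431416 multiplications
Strassen's algorithm: 7^(log2(2048)) = 7^11 = 1977326743 multiplications
Savings: 2779431416 - 1977326743 = 802104673 multiplications

Standard: 2779431416 multiplications (1406^3). Strassen: 1977326743 multiplications (7^11, after padding to 2048x2048). Strassen reduces 8 recursive multiplications to 7 at each level.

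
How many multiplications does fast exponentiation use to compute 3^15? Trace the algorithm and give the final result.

Computing 3^15 by squaring (build up from 3^1; each line after the first costs one multiplication):

3^1 = 3
3^2 = (3^1)^2 = 3^2 = 9
3^3 = 3 * 3^2 = 3 * 9 = 27
3^6 = (3^3)^2 = 27^2 = 729
3^7 = 3 * 3^6 = 3 * 729 = 2187
3^14 = (3^7)^2 = 2187^2 = 4782969
3^15 = 3 * 3^14 = 3 * 4782969 = 14348907

Result: 14348907
Multiplications needed: 6 (6 lines after 3^1)

3^15 = 14348907. Using exponentiation by squaring, this requires 6 multiplications. The key idea: if the exponent is even, square the half-power; if odd, multiply by the base once.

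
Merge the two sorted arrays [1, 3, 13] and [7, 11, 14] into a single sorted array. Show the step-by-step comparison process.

Merging process:

Compare 1 vs 7: take 1 from left. Merged: [1]
Compare 3 vs 7: take 3 from left. Merged: [1, 3]
Compare 13 vs 7: take 7 from right. Merged: [1, 3, 7]
Compare 13 vs 11: take 11 from right. Merged: [1, 3, 7, 11]
Compare 13 vs 14: take 13 from left. Merged: [1, 3, 7, 11, 13]
Append remaining from right: [14]. Merged: [1, 3, 7, 11, 13, 14]

Final merged array: [1, 3, 7, 11, 13, 14]
Total comparisons: 5

The merged array is [1, 3, 7, 11, 13, 14], requiring 5 comparisons. The merge step runs in O(n) time where n is the total number of elements.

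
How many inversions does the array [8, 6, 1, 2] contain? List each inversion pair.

Finding inversions in [8, 6, 1, 2]:

(0, 1): arr[0]=8 > arr[1]=6
(0, 2): arr[0]=8 > arr[2]=1
(0, 3): arr[0]=8 > arr[3]=2
(1, 2): arr[1]=6 > arr[2]=1
(1, 3): arr[1]=6 > arr[3]=2

Total inversions: 5

The array has 5 inversion(s): (0,1), (0,2), (0,3), (1,2), (1,3). Each pair (i,j) satisfies i < j and arr[i] > arr[j].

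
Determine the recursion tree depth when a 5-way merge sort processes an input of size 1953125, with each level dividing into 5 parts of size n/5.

For divide and conquer with division factor 5:

Problem sizes at each level:
Level 0: 1953125
Level 1: 390625
Level 2: 78125
Level 3: 15625
Level 4: 3125
Level 5: 625
Level 6: 125
Level 7: 25
Level 8: 5
Level 9: 1

The root is level 0 and the size-1 base case is level 9 (the tree spans levels 0 through 9, i.e. 10 levels counting the root), so the depth is the number of divisions: log_5(1953125) = 9

The recursion tree depth is log_5(1953125) = 9. At each level, the problem size is divided by 5, so it takes 9 divisions to reduce to a base case of size 1. The algorithm makes 5 recursive calls at each level.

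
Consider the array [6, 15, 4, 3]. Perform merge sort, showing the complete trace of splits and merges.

Merge sort trace:

Split: [6, 15, 4, 3] -> [6, 15] and [4, 3]
  Split: [6, 15] -> [6] and [15]
  Merge: [6] + [15] -> [6, 15]
  Split: [4, 3] -> [4] and [3]
  Merge: [4] + [3] -> [3, 4]
Merge: [6, 15] + [3, 4] -> [3, 4, 6, 15]

Final sorted array: [3, 4, 6, 15]

The merge sort proceeds by recursively splitting the array and merging sorted halves.
After all merges, the sorted array is [3, 4, 6, 15].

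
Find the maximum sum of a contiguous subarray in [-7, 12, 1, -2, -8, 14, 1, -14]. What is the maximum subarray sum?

Using Kadane's algorithm on [-7, 12, 1, -2, -8, 14, 1, -14]:

Scanning through the array:
Position 1 (value 12): max_ending_here = 12, max_so_far = 12
Position 2 (value 1): max_ending_here = 13, max_so_far = 13
Position 3 (value -2): max_ending_here = 11, max_so_far = 13
Position 4 (value -8): max_ending_here = 3, max_so_far = 13
Position 5 (value 14): max_ending_here = 17, max_so_far = 17
Position 6 (value 1): max_ending_here = 18, max_so_far = 18
Position 7 (value -14): max_ending_here = 4, max_so_far = 18

Maximum subarray: [12, 1, -2, -8, 14, 1]
Maximum sum: 18

The maximum subarray is [12, 1, -2, -8, 14, 1] with sum 18. This subarray runs from index 1 to index 6.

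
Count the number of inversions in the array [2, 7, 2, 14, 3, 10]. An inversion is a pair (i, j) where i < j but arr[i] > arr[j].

Finding inversions in [2, 7, 2, 14, 3, 10]:

(1, 2): arr[1]=7 > arr[2]=2
(1, 4): arr[1]=7 > arr[4]=3
(3, 4): arr[3]=14 > arr[4]=3
(3, 5): arr[3]=14 > arr[5]=10

Total inversions: 4

The array has 4 inversion(s): (1,2), (1,4), (3,4), (3,5). Each pair (i,j) satisfies i < j and arr[i] > arr[j].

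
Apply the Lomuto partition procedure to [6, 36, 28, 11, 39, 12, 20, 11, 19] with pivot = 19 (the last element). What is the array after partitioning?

Lomuto partition with pivot = 19:

Initial array: [6, 36, 28, 11, 39, 12, 20, 11, 19]

arr[0]=6 <= 19: swap with position 0, array becomes [6, 36, 28, 11, 39, 12, 20, 11, 19]
arr[1]=36 > 19: no swap
arr[2]=28 > 19: no swap
arr[3]=11 <= 19: swap with position 1, array becomes [6, 11, 28, 36, 39, 12, 20, 11, 19]
arr[4]=39 > 19: no swap
arr[5]=12 <= 19: swap with position 2, array becomes [6, 11, 12, 36, 39, 28, 20, 11, 19]
arr[6]=20 > 19: no swap
arr[7]=11 <= 19: swap with position 3, array becomes [6, 11, 12, 11, 39, 28, 20, 36, 19]

Place pivot at position 4: [6, 11, 12, 11, 19, 28, 20, 36, 39]
Pivot position: 4

After partitioning with pivot 19, the array becomes [6, 11, 12, 11, 19, 28, 20, 36, 39]. The pivot is placed at index 4. All elements to the left of the pivot are <= 19, and all elements to the right are > 19.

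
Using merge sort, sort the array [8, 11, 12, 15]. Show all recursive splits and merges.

Merge sort trace:

Split: [8, 11, 12, 15] -> [8, 11] and [12, 15]
  Split: [8, 11] -> [8] and [11]
  Merge: [8] + [11] -> [8, 11]
  Split: [12, 15] -> [12] and [15]
  Merge: [12] + [15] -> [12, 15]
Merge: [8, 11] + [12, 15] -> [8, 11, 12, 15]

Final sorted array: [8, 11, 12, 15]

The merge sort proceeds by recursively splitting the array and merging sorted halves.
After all merges, the sorted array is [8, 11, 12, 15].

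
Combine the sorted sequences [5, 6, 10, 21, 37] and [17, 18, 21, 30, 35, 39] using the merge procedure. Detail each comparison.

Merging process:

Compare 5 vs 17: take 5 from left. Merged: [5]
Compare 6 vs 17: take 6 from left. Merged: [5, 6]
Compare 10 vs 17: take 10 from left. Merged: [5, 6, 10]
Compare 21 vs 17: take 17 from right. Merged: [5, 6, 10, 17]
Compare 21 vs 18: take 18 from right. Merged: [5, 6, 10, 17, 18]
Compare 21 vs 21: take 21 from left. Merged: [5, 6, 10, 17, 18, 21]
Compare 37 vs 21: take 21 from right. Merged: [5, 6, 10, 17, 18, 21, 21]
Compare 37 vs 30: take 30 from right. Merged: [5, 6, 10, 17, 18, 21, 21, 30]
Compare 37 vs 35: take 35 from right. Merged: [5, 6, 10, 17, 18, 21, 21, 30, 35]
Compare 37 vs 39: take 37 from left. Merged: [5, 6, 10, 17, 18, 21, 21, 30, 35, 37]
Append remaining from right: [39]. Merged: [5, 6, 10, 17, 18, 21, 21, 30, 35, 37, 39]

Final merged array: [5, 6, 10, 17, 18, 21, 21, 30, 35, 37, 39]
Total comparisons: 10

The merged array is [5, 6, 10, 17, 18, 21, 21, 30, 35, 37, 39], requiring 10 comparisons. The merge step runs in O(n) time where n is the total number of elements.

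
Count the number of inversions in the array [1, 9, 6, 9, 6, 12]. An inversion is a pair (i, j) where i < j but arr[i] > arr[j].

Finding inversions in [1, 9, 6, 9, 6, 12]:

(1, 2): arr[1]=9 > arr[2]=6
(1, 4): arr[1]=9 > arr[4]=6
(3, 4): arr[3]=9 > arr[4]=6

Total inversions: 3

The array has 3 inversion(s): (1,2), (1,4), (3,4). Each pair (i,j) satisfies i < j and arr[i] > arr[j].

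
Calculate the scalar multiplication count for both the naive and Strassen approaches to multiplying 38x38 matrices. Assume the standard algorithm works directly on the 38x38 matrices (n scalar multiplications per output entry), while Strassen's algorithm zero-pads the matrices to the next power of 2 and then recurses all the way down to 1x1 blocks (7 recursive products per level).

Matrix multiplication for 38x38 matrices:

Strassen's algorithm requires power-of-2 dimensions. Pad 38x38 to 64x64 (next power of 2).

Standard algorithm: 38^3 = 54872 multiplications
Strassen's algorithm: 7^(log2(64)) = 7^6 = 117649 multiplications
Difference: 54872 - 117649 = -62777 (Strassen uses MORE here due to padding overhead — for small or just-over-power-of-2 n, padding can outweigh the per-level savings)

Standard: 54872 multiplications (38^3). Strassen: 117649 multiplications (7^6, after padding to 64x64). Strassen reduces 8 recursive multiplications to 7 at each level.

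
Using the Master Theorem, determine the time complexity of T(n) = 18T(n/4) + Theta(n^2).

Master Theorem for T(n) = 18T(n/4) + O(n^2):

a = 18, b = 4, c = 2
log_b(a) = log_4(18) = 2.0850

Case 1: c = 2 < log_4(18) = 2.0850
T(n) = O(n^(log_4 18))

For T(n) = 18T(n/4) + O(n^2): log_4(18) = 2.0850. This is Case 1 of the Master Theorem (c < log_b(a), work dominated by leaves), giving O(n^(log_4 18)).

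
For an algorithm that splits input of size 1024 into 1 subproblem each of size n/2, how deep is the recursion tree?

For divide and conquer with division factor 2:

Problem sizes at each level:
Level 0: 1024
Level 1: 512
Level 2: 256
Level 3: 128
Level 4: 64
Level 5: 32
Level 6: 16
Level 7: 8
Level 8: 4
Level 9: 2
Level 10: 1

The root is level 0 and the size-1 base case is level 10 (the tree spans levels 0 through 10, i.e. 11 levels counting the root), so the depth is the number of divisions: log_2(1024) = 10

The recursion tree depth is log_2(1024) = 10. At each level, the problem size is divided by 2, so it takes 10 divisions to reduce to a base case of size 1. The algorithm makes 1 recursive call at each level.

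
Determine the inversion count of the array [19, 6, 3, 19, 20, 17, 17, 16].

Finding inversions in [19, 6, 3, 19, 20, 17, 17, 16]:

(0, 1): arr[0]=19 > arr[1]=6
(0, 2): arr[0]=19 > arr[2]=3
(0, 5): arr[0]=19 > arr[5]=17
(0, 6): arr[0]=19 > arr[6]=17
(0, 7): arr[0]=19 > arr[7]=16
(1, 2): arr[1]=6 > arr[2]=3
(3, 5): arr[3]=19 > arr[5]=17
(3, 6): arr[3]=19 > arr[6]=17
(3, 7): arr[3]=19 > arr[7]=16
(4, 5): arr[4]=20 > arr[5]=17
(4, 6): arr[4]=20 > arr[6]=17
(4, 7): arr[4]=20 > arr[7]=16
(5, 7): arr[5]=17 > arr[7]=16
(6, 7): arr[6]=17 > arr[7]=16

Total inversions: 14

The array has 14 inversion(s): (0,1), (0,2), (0,5), (0,6), (0,7), (1,2), (3,5), (3,6), (3,7), (4,5), (4,6), (4,7), (5,7), (6,7). Each pair (i,j) satisfies i < j and arr[i] > arr[j].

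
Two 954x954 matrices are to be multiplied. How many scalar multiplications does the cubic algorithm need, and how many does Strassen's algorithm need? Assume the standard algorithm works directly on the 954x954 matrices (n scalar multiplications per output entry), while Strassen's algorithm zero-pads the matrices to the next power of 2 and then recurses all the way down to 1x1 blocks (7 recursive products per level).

Matrix multiplication for 954x954 matrices:

Strassen's algorithm requires power-of-2 dimensions. Pad 954x954 to 1024x1024 (next power of 2).

Standard algorithm: 954^3 = 868250664 multiplications
Strassen's algorithm: 7^(log2(1024)) = 7^10 = 282475249 multiplications
Savings: 868250664 - 282475249 = 585775415 multiplications

Standard: 868250664 multiplications (954^3). Strassen: 282475249 multiplications (7^10, after padding to 1024x1024). Strassen reduces 8 recursive multiplications to 7 at each level.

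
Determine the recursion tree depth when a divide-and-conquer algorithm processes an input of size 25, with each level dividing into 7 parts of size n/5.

For divide and conquer with division factor 5:

Problem sizes at each level:
Level 0: 25
Level 1: 5
Level 2: 1

The root is level 0 and the size-1 base case is level 2 (the tree spans levels 0 through 2, i.e. 3 levels counting the root), so the depth is the number of divisions: log_5(25) = 2

The recursion tree depth is log_5(25) = 2. At each level, the problem size is divided by 5, so it takes 2 divisions to reduce to a base case of size 1. The algorithm makes 7 recursive calls at each level.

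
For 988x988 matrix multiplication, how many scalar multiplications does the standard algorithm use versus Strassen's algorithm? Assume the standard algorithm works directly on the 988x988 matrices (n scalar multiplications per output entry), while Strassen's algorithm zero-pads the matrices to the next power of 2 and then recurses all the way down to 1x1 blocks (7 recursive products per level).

Matrix multiplication for 988x988 matrices:

Strassen's algorithm requires power-of-2 dimensions. Pad 988x988 to 1024x1024 (next power of 2).

Standard algorithm: 988^3 = 964430272 multiplications
Strassen's algorithm: 7^(log2(1024)) = 7^10 = 282475249 multiplications
Savings: 964430272 - 282475249 = 681955023 multiplications

Standard: 964430272 multiplications (988^3). Strassen: 282475249 multiplications (7^10, after padding to 1024x1024). Strassen reduces 8 recursive multiplications to 7 at each level.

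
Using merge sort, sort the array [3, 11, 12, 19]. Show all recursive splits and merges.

Merge sort trace:

Split: [3, 11, 12, 19] -> [3, 11] and [12, 19]
  Split: [3, 11] -> [3] and [11]
  Merge: [3] + [11] -> [3, 11]
  Split: [12, 19] -> [12] and [19]
  Merge: [12] + [19] -> [12, 19]
Merge: [3, 11] + [12, 19] -> [3, 11, 12, 19]

Final sorted array: [3, 11, 12, 19]

The merge sort proceeds by recursively splitting the array and merging sorted halves.
After all merges, the sorted array is [3, 11, 12, 19].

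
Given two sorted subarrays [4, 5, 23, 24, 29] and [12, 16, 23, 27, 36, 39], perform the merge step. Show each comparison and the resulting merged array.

Merging process:

Compare 4 vs 12: take 4 from left. Merged: [4]
Compare 5 vs 12: take 5 from left. Merged: [4, 5]
Compare 23 vs 12: take 12 from right. Merged: [4, 5, 12]
Compare 23 vs 16: take 16 from right. Merged: [4, 5, 12, 16]
Compare 23 vs 23: take 23 from left. Merged: [4, 5, 12, 16, 23]
Compare 24 vs 23: take 23 from right. Merged: [4, 5, 12, 16, 23, 23]
Compare 24 vs 27: take 24 from left. Merged: [4, 5, 12, 16, 23, 23, 24]
Compare 29 vs 27: take 27 from right. Merged: [4, 5, 12, 16, 23, 23, 24, 27]
Compare 29 vs 36: take 29 from left. Merged: [4, 5, 12, 16, 23, 23, 24, 27, 29]
Append remaining from right: [36, 39]. Merged: [4, 5, 12, 16, 23, 23, 24, 27, 29, 36, 39]

Final merged array: [4, 5, 12, 16, 23, 23, 24, 27, 29, 36, 39]
Total comparisons: 9

The merged array is [4, 5, 12, 16, 23, 23, 24, 27, 29, 36, 39], requiring 9 comparisons. The merge step runs in O(n) time where n is the total number of elements.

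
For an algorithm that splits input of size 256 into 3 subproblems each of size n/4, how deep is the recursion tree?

For divide and conquer with division factor 4:

Problem sizes at each level:
Level 0: 256
Level 1: 64
Level 2: 16
Level 3: 4
Level 4: 1

The root is level 0 and the size-1 base case is level 4 (the tree spans levels 0 through 4, i.e. 5 levels counting the root), so the depth is the number of divisions: log_4(256) = 4

The recursion tree depth is log_4(256) = 4. At each level, the problem size is divided by 4, so it takes 4 divisions to reduce to a base case of size 1. The algorithm makes 3 recursive calls at each level.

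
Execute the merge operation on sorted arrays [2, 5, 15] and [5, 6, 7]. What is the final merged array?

Merging process:

Compare 2 vs 5: take 2 from left. Merged: [2]
Compare 5 vs 5: take 5 from left. Merged: [2, 5]
Compare 15 vs 5: take 5 from right. Merged: [2, 5, 5]
Compare 15 vs 6: take 6 from right. Merged: [2, 5, 5, 6]
Compare 15 vs 7: take 7 from right. Merged: [2, 5, 5, 6, 7]
Append remaining from left: [15]. Merged: [2, 5, 5, 6, 7, 15]

Final merged array: [2, 5, 5, 6, 7, 15]
Total comparisons: 5

The merged array is [2, 5, 5, 6, 7, 15], requiring 5 comparisons. The merge step runs in O(n) time where n is the total number of elements.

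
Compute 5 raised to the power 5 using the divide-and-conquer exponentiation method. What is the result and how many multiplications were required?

Computing 5^5 by squaring (build up from 5^1; each line after the first costs one multiplication):

5^1 = 5
5^2 = (5^1)^2 = 5^2 = 25
5^4 = (5^2)^2 = 25^2 = 625
5^5 = 5 * 5^4 = 5 * 625 = 3125

Result: 3125
Multiplications needed: 3 (3 lines after 5^1)

5^5 = 3125. Using exponentiation by squaring, this requires 3 multiplications. The key idea: if the exponent is even, square the half-power; if odd, multiply by the base once.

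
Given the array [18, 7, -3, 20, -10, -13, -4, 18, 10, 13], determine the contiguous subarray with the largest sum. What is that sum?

Using Kadane's algorithm on [18, 7, -3, 20, -10, -13, -4, 18, 10, 13]:

Scanning through the array:
Position 1 (value 7): max_ending_here = 25, max_so_far = 25
Position 2 (value -3): max_ending_here = 22, max_so_far = 25
Position 3 (value 20): max_ending_here = 42, max_so_far = 42
Position 4 (value -10): max_ending_here = 32, max_so_far = 42
Position 5 (value -13): max_ending_here = 19, max_so_far = 42
Position 6 (value -4): max_ending_here = 15, max_so_far = 42
Position 7 (value 18): max_ending_here = 33, max_so_far = 42
Position 8 (value 10): max_ending_here = 43, max_so_far = 43
Position 9 (value 13): max_ending_here = 56, max_so_far = 56

Maximum subarray: [18, 7, -3, 20, -10, -13, -4, 18, 10, 13]
Maximum sum: 56

The maximum subarray is [18, 7, -3, 20, -10, -13, -4, 18, 10, 13] with sum 56. This subarray runs from index 0 to index 9.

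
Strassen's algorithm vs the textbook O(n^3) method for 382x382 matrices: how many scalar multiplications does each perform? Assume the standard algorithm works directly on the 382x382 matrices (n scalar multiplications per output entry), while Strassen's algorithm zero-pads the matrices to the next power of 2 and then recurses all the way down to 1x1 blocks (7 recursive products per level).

Matrix multiplication for 382x382 matrices:

Strassen's algorithm requires power-of-2 dimensions. Pad 382x382 to 512x512 (next power of 2).

Standard algorithm: 382^3 = 55742968 multiplications
Strassen's algorithm: 7^(log2(512)) = 7^9 = 40353607 multiplications
Savings: 55742968 - 40353607 = 15389361 multiplications

Standard: 55742968 multiplications (382^3). Strassen: 40353607 multiplications (7^9, after padding to 512x512). Strassen reduces 8 recursive multiplications to 7 at each level.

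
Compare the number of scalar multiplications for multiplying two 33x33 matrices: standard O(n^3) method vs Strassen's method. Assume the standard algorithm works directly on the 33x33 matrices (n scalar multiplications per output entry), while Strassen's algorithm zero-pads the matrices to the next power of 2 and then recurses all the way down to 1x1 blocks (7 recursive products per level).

Matrix multiplication for 33x33 matrices:

Strassen's algorithm requires power-of-2 dimensions. Pad 33x33 to 64x64 (next power of 2).

Standard algorithm: 33^3 = 35937 multiplications
Strassen's algorithm: 7^(log2(64)) = 7^6 = 117649 multiplications
Difference: 35937 - 117649 = -81712 (Strassen uses MORE here due to padding overhead — for small or just-over-power-of-2 n, padding can outweigh the per-level savings)

Standard: 35937 multiplications (33^3). Strassen: 117649 multiplications (7^6, after padding to 64x64). Strassen reduces 8 recursive multiplications to 7 at each level.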